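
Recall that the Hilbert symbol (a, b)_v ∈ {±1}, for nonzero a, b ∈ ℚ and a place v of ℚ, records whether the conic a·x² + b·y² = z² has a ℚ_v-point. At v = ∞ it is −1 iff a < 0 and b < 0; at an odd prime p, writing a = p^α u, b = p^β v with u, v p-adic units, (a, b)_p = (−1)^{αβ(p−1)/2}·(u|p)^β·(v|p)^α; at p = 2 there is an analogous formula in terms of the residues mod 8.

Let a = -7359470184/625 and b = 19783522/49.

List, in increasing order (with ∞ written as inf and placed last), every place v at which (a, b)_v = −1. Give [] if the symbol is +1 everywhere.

Mod squares: a ≡ -5096586, b ≡ 54802. Check v ∈ {∞, 2, 3, 5, 7, 11, 19, 31, 47, 53}.
v=47: a=47^1·(≡5), b=47^1·(≡44) mod 47; (5|47)=-1, (44|47)=-1; (−1)^{1·1·23}·(-1)^1·(-1)^1 = -1.
v=31: a=31^1·(≡9), b=31^0·(≡14) mod 31; (9|31)=+1, (14|31)=+1; (−1)^{1·0·15}·(+1)^0·(+1)^1 = +1.
v=∞: -5096586 < 0 and 54802 > 0  ⇒  (a,b)_∞ = +1.
v=5: a=5^-4·(≡1), b=5^0·(≡3) mod 5; (1|5)=+1, (3|5)=-1; (−1)^{-4·0·2}·(+1)^0·(-1)^-4 = +1.
v=53: a=53^1·(≡14), b=53^1·(≡41) mod 53; (14|53)=-1, (41|53)=-1; (−1)^{1·1·26}·(-1)^1·(-1)^1 = +1.
v=3: a=3^1·(≡2), b=3^0·(≡1) mod 3; (2|3)=-1, (1|3)=+1; (−1)^{1·0·1}·(-1)^0·(+1)^1 = +1.
v=11: a=11^1·(≡9), b=11^1·(≡7) mod 11; (9|11)=+1, (7|11)=-1; (−1)^{1·1·5}·(+1)^1·(-1)^1 = +1.
v=7: a=7^0·(≡2), b=7^-2·(≡3) mod 7; (2|7)=+1, (3|7)=-1; (−1)^{0·-2·3}·(+1)^-2·(-1)^0 = +1.
v=2: v_2(a)=3, v_2(b)=1; units ≡ 3, 1 (mod 8); ε·ε+αω+βω = 1·0+3·0+1·1 ≡ 1  ⇒  (a,b)_2 = -1.
v=19: a=19^2·(≡14), b=19^2·(≡4) mod 19; (14|19)=-1, (4|19)=+1; (−1)^{2·2·9}·(-1)^2·(+1)^2 = +1.
|Ram(-5096586, 54802)| = 2, even; anisotropic at {2, 47}.

[2, 47]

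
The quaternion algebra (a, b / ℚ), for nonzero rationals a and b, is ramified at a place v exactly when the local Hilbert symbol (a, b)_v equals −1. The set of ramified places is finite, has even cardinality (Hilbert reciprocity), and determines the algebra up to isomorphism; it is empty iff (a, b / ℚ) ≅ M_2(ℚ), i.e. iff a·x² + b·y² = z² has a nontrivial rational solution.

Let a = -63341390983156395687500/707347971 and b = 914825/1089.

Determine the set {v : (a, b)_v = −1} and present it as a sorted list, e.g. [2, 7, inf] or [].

[11, 13, 23, 43]

(a, b) ≡ (-3289, 36593) mod (ℚ^×)²; places V = {2, 3, 5, 11, 13, 23, 37, 43, ∞}.
(a,b)_13: α=1, u≡7; β=0, v≡8 (mod 13); (7|13)=-1, (8|13)=-1; sign (−1)^0·-1^0·-1^1 = -1.
(a,b)_11: α=-3, u≡5; β=-2, v≡6 (mod 11); (5|11)=+1, (6|11)=-1; sign (−1)^0·+1^-2·-1^-3 = -1.
(a,b)_23: α=3, u≡16; β=1, v≡1 (mod 23); (16|23)=+1, (1|23)=+1; sign (−1)^1·+1^1·+1^3 = -1.
(a,b)_43: α=4, u≡42; β=1, v≡30 (mod 43); (42|43)=-1, (30|43)=-1; sign (−1)^0·-1^1·-1^4 = -1.
(a,b)_2: α=2, β=0; u≡7, v≡1 (mod 8); ε(u)ε(v)=1·0, αω(v)=2·0, βω(u)=0·0; sum ≡ 0  ⇒  +1.
(a,b)_37: α=4, u≡12; β=1, v≡26 (mod 37); (12|37)=+1, (26|37)=+1; sign (−1)^0·+1^1·+1^4 = +1.
(a,b)_5: α=6, u≡1; β=2, v≡2 (mod 5); (1|5)=+1, (2|5)=-1; sign (−1)^0·+1^2·-1^6 = +1.
(a,b)_∞: sgn(-3289)=−, sgn(36593)=+, so +1.
(a,b)_3: α=-12, u≡2; β=-2, v≡2 (mod 3); (2|3)=-1, (2|3)=-1; sign (−1)^0·-1^-2·-1^-12 = +1.
(-3289, 36593 / ℚ) ramifies at {11, 13, 23, 43}: a division algebra.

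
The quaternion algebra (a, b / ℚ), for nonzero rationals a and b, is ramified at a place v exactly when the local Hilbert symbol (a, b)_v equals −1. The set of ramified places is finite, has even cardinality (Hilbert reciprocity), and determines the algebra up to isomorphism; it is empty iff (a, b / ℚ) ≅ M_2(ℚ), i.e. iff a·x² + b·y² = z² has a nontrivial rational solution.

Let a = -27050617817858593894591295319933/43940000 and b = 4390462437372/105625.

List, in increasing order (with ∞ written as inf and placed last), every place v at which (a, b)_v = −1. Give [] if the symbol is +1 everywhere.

[2, 13, 37, 41]

(a, b) ≡ (-962, 28823) mod (ℚ^×)²; places V = {2, 3, 5, 11, 13, 17, 19, 37, 41, ∞}.
(a,b)_13: α=-3, u≡12; β=-2, v≡11 (mod 13); (12|13)=+1, (11|13)=-1; sign (−1)^0·+1^-2·-1^-3 = -1.
(a,b)_17: α=4, u≡5; β=2, v≡16 (mod 17); (5|17)=-1, (16|17)=+1; sign (−1)^0·-1^2·+1^4 = +1.
(a,b)_5: α=-4, u≡3; β=-4, v≡3 (mod 5); (3|5)=-1, (3|5)=-1; sign (−1)^0·-1^-4·-1^-4 = +1.
(a,b)_37: α=3, u≡26; β=1, v≡8 (mod 37); (26|37)=+1, (8|37)=-1; sign (−1)^0·+1^1·-1^3 = -1.
(a,b)_3: α=4, u≡1; β=2, v≡2 (mod 3); (1|3)=+1, (2|3)=-1; sign (−1)^0·+1^2·-1^4 = +1.
(a,b)_11: α=8, u≡6; β=4, v≡9 (mod 11); (6|11)=-1, (9|11)=+1; sign (−1)^0·-1^4·+1^8 = +1.
(a,b)_2: α=-5, β=2; u≡7, v≡7 (mod 8); ε(u)ε(v)=1·1, αω(v)=-5·0, βω(u)=2·0; sum ≡ 1  ⇒  -1.
(a,b)_19: α=4, u≡11; β=1, v≡9 (mod 19); (11|19)=+1, (9|19)=+1; sign (−1)^0·+1^1·+1^4 = +1.
(a,b)_∞: sgn(-962)=−, sgn(28823)=+, so +1.
(a,b)_41: α=4, u≡26; β=1, v≡28 (mod 41); (26|41)=-1, (28|41)=-1; sign (−1)^0·-1^1·-1^4 = -1.
Ram(-962, 28823) = {2, 13, 37, 41}; no ℚ_2-point on the conic.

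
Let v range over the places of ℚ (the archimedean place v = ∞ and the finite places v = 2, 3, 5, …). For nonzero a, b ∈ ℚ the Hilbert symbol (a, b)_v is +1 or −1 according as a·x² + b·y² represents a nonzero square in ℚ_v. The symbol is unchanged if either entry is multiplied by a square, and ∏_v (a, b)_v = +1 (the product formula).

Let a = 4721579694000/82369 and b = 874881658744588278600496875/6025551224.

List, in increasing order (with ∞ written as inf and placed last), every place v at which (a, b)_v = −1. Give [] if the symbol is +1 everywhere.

(a, b) ≡ (3315, 2730) mod (ℚ^×)²; places V = {2, 3, 5, 7, 11, 13, 17, 19, 23, 37, 41, ∞}.
(a,b)_19: α=0, u≡5; β=2, v≡14 (mod 19); (5|19)=+1, (14|19)=-1; sign (−1)^0·+1^2·-1^0 = +1.
(a,b)_13: α=1, u≡8; β=3, v≡2 (mod 13); (8|13)=-1, (2|13)=-1; sign (−1)^0·-1^3·-1^1 = +1.
(a,b)_5: α=3, u≡3; β=5, v≡1 (mod 5); (3|5)=-1, (1|5)=+1; sign (−1)^0·-1^5·+1^3 = -1.
(a,b)_23: α=0, u≡16; β=-2, v≡1 (mod 23); (16|23)=+1, (1|23)=+1; sign (−1)^0·+1^-2·+1^0 = +1.
(a,b)_11: α=0, u≡4; β=-2, v≡7 (mod 11); (4|11)=+1, (7|11)=-1; sign (−1)^0·+1^-2·-1^0 = +1.
(a,b)_∞: sgn(3315)=+, sgn(2730)=+, so +1.
(a,b)_41: α=-2, u≡28; β=-2, v≡30 (mod 41); (28|41)=-1, (30|41)=-1; sign (−1)^0·-1^-2·-1^-2 = +1.
(a,b)_7: α=-2, u≡1; β=-1, v≡6 (mod 7); (1|7)=+1, (6|7)=-1; sign (−1)^0·+1^-1·-1^-2 = +1.
(a,b)_2: α=4, β=-3; u≡3, v≡5 (mod 8); ε(u)ε(v)=1·0, αω(v)=4·1, βω(u)=-3·1; sum ≡ 1  ⇒  -1.
(a,b)_17: α=3, u≡13; β=8, v≡3 (mod 17); (13|17)=+1, (3|17)=-1; sign (−1)^0·+1^8·-1^3 = -1.
(a,b)_37: α=2, u≡17; β=4, v≡17 (mod 37); (17|37)=-1, (17|37)=-1; sign (−1)^0·-1^4·-1^2 = +1.
(a,b)_3: α=3, u≡1; β=3, v≡1 (mod 3); (1|3)=+1, (1|3)=+1; sign (−1)^1·+1^3·+1^3 = -1.
|Ram(3315, 2730)| = 4, even; anisotropic at {2, 3, 5, 17}.

[2, 3, 5, 17]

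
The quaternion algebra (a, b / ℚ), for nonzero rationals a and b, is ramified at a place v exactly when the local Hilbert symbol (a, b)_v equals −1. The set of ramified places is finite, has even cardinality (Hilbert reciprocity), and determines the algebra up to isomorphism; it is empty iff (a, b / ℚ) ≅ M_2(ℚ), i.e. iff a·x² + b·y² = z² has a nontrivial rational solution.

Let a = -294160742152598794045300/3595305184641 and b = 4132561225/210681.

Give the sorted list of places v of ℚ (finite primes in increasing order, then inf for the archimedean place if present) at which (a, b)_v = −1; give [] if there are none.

(a, b) ≡ (-13, 1) mod (ℚ^×)²; places V = {2, 3, 5, 7, 13, 17, 23, 43, ∞}.
(a,b)_5: α=2, u≡3; β=2, v≡4 (mod 5); (3|5)=-1, (4|5)=+1; sign (−1)^0·-1^2·+1^2 = +1.
(a,b)_∞: sgn(-13)=−, sgn(1)=+, so +1.
(a,b)_17: α=-4, u≡13; β=-2, v≡2 (mod 17); (13|17)=+1, (2|17)=+1; sign (−1)^0·+1^-2·+1^-4 = +1.
(a,b)_3: α=-16, u≡2; β=-6, v≡1 (mod 3); (2|3)=-1, (1|3)=+1; sign (−1)^0·-1^-6·+1^-16 = +1.
(a,b)_7: α=2, u≡2; β=0, v≡1 (mod 7); (2|7)=+1, (1|7)=+1; sign (−1)^0·+1^0·+1^2 = +1.
(a,b)_2: α=2, β=0; u≡3, v≡1 (mod 8); ε(u)ε(v)=1·0, αω(v)=2·0, βω(u)=0·1; sum ≡ 0  ⇒  +1.
(a,b)_43: α=4, u≡42; β=2, v≡40 (mod 43); (42|43)=-1, (40|43)=+1; sign (−1)^0·-1^2·+1^4 = +1.
(a,b)_13: α=7, u≡1; β=2, v≡4 (mod 13); (1|13)=+1, (4|13)=+1; sign (−1)^0·+1^2·+1^7 = +1.
(a,b)_23: α=4, u≡14; β=2, v≡6 (mod 23); (14|23)=-1, (6|23)=+1; sign (−1)^0·-1^2·+1^4 = +1.
Ram(a, b) = ∅: the form -13·x² + 1·y² − z² is isotropic over every ℚ_v, so by Hasse–Minkowski it is isotropic over ℚ.

[]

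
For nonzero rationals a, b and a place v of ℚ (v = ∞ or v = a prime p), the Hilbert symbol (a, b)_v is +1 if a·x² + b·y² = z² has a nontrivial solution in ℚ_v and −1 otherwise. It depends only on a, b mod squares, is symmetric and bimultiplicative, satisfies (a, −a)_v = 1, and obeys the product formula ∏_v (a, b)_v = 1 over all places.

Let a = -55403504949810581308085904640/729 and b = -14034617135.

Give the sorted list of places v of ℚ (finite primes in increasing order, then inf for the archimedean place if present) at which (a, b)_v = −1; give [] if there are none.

Mod squares: a ≡ -36685, b ≡ -14034617135. Check v ∈ {∞, 2, 3, 5, 7, 11, 23, 29, 31, 41, 43}.
v=29: a=29^3·(≡26), b=29^1·(≡4) mod 29; (26|29)=-1, (4|29)=+1; (−1)^{3·1·14}·(-1)^1·(+1)^3 = -1.
v=3: a=3^-6·(≡2), b=3^0·(≡1) mod 3; (2|3)=-1, (1|3)=+1; (−1)^{-6·0·1}·(-1)^0·(+1)^-6 = +1.
v=41: a=41^2·(≡10), b=41^1·(≡35) mod 41; (10|41)=+1, (35|41)=-1; (−1)^{2·1·20}·(+1)^1·(-1)^2 = +1.
v=23: a=23^3·(≡15), b=23^1·(≡19) mod 23; (15|23)=-1, (19|23)=-1; (−1)^{3·1·11}·(-1)^1·(-1)^3 = -1.
v=∞: -36685 < 0 and -14034617135 < 0  ⇒  (a,b)_∞ = -1.
v=31: a=31^2·(≡7), b=31^1·(≡26) mod 31; (7|31)=+1, (26|31)=-1; (−1)^{2·1·15}·(+1)^1·(-1)^2 = +1.
v=7: a=7^4·(≡1), b=7^1·(≡1) mod 7; (1|7)=+1, (1|7)=+1; (−1)^{4·1·3}·(+1)^1·(+1)^4 = +1.
v=2: v_2(a)=8, v_2(b)=0; units ≡ 3, 1 (mod 8); ε·ε+αω+βω = 1·0+8·0+0·1 ≡ 0  ⇒  (a,b)_2 = +1.
v=5: a=5^1·(≡3), b=5^1·(≡3) mod 5; (3|5)=-1, (3|5)=-1; (−1)^{1·1·2}·(-1)^1·(-1)^1 = +1.
v=43: a=43^4·(≡28), b=43^1·(≡24) mod 43; (28|43)=-1, (24|43)=+1; (−1)^{4·1·21}·(-1)^1·(+1)^4 = -1.
v=11: a=11^1·(≡9), b=11^1·(≡7) mod 11; (9|11)=+1, (7|11)=-1; (−1)^{1·1·5}·(+1)^1·(-1)^1 = +1.
Ram(-36685, -14034617135) = {23, 29, 43, ∞}; no ℚ_23-point on the conic.

[23, 29, 43, inf]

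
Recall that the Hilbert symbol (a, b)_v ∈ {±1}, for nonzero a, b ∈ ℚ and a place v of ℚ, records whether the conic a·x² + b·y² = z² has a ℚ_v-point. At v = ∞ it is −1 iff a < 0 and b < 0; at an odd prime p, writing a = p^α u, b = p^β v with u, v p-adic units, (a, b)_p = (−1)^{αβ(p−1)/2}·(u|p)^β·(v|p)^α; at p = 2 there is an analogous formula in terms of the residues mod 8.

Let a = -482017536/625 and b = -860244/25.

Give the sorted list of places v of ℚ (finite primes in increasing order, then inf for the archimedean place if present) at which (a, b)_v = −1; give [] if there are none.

[2, 3, 7, 13, 19, inf]

(a, b) ≡ (-1729, -4389) mod (ℚ^×)²; places V = {2, 3, 5, 7, 11, 13, 19, ∞}.
(a,b)_19: α=1, u≡6; β=1, v≡16 (mod 19); (6|19)=+1, (16|19)=+1; sign (−1)^1·+1^1·+1^1 = -1.
(a,b)_13: α=1, u≡3; β=0, v≡8 (mod 13); (3|13)=+1, (8|13)=-1; sign (−1)^0·+1^0·-1^1 = -1.
(a,b)_7: α=1, u≡5; β=3, v≡3 (mod 7); (5|7)=-1, (3|7)=-1; sign (−1)^1·-1^3·-1^1 = -1.
(a,b)_2: α=8, β=2; u≡7, v≡3 (mod 8); ε(u)ε(v)=1·1, αω(v)=8·1, βω(u)=2·0; sum ≡ 1  ⇒  -1.
(a,b)_∞: sgn(-1729)=−, sgn(-4389)=−, so -1.
(a,b)_11: α=2, u≡5; β=1, v≡2 (mod 11); (5|11)=+1, (2|11)=-1; sign (−1)^0·+1^1·-1^2 = +1.
(a,b)_3: α=2, u≡2; β=1, v≡1 (mod 3); (2|3)=-1, (1|3)=+1; sign (−1)^0·-1^1·+1^2 = -1.
(a,b)_5: α=-4, u≡4; β=-2, v≡1 (mod 5); (4|5)=+1, (1|5)=+1; sign (−1)^0·+1^-2·+1^-4 = +1.
|Ram(-1729, -4389)| = 6, even; anisotropic at {2, 3, 7, 13, 19, ∞}.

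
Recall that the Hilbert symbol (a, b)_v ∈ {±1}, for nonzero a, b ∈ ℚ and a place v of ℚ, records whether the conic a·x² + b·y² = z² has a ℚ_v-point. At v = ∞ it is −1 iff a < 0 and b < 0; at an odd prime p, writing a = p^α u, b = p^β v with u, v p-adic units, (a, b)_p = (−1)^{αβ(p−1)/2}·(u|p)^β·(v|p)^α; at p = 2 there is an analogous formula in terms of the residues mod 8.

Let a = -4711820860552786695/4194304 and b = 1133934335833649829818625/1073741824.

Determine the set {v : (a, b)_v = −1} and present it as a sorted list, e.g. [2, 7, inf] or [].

[17, 29]

Mod squares: a ≡ -95, b ≡ 81345. Check v ∈ {∞, 2, 3, 5, 11, 13, 17, 19, 29}.
v=∞: -95 < 0 and 81345 > 0  ⇒  (a,b)_∞ = +1.
v=11: a=11^2·(≡9), b=11^3·(≡9) mod 11; (9|11)=+1, (9|11)=+1; (−1)^{2·3·5}·(+1)^3·(+1)^2 = +1.
v=13: a=13^4·(≡3), b=13^4·(≡10) mod 13; (3|13)=+1, (10|13)=+1; (−1)^{4·4·6}·(+1)^4·(+1)^4 = +1.
v=19: a=19^1·(≡12), b=19^2·(≡5) mod 19; (12|19)=-1, (5|19)=+1; (−1)^{1·2·9}·(-1)^2·(+1)^1 = +1.
v=2: v_2(a)=-22, v_2(b)=-30; units ≡ 1, 1 (mod 8); ε·ε+αω+βω = 0·0+-22·0+-30·0 ≡ 0  ⇒  (a,b)_2 = +1.
v=3: a=3^10·(≡1), b=3^13·(≡1) mod 3; (1|3)=+1, (1|3)=+1; (−1)^{10·13·1}·(+1)^13·(+1)^10 = +1.
v=5: a=5^1·(≡4), b=5^3·(≡1) mod 5; (4|5)=+1, (1|5)=+1; (−1)^{1·3·2}·(+1)^3·(+1)^1 = +1.
v=29: a=29^2·(≡14), b=29^3·(≡12) mod 29; (14|29)=-1, (12|29)=-1; (−1)^{2·3·14}·(-1)^3·(-1)^2 = -1.
v=17: a=17^2·(≡14), b=17^1·(≡1) mod 17; (14|17)=-1, (1|17)=+1; (−1)^{2·1·8}·(-1)^1·(+1)^2 = -1.
Ram(-95, 81345) = {17, 29}; no ℚ_17-point on the conic.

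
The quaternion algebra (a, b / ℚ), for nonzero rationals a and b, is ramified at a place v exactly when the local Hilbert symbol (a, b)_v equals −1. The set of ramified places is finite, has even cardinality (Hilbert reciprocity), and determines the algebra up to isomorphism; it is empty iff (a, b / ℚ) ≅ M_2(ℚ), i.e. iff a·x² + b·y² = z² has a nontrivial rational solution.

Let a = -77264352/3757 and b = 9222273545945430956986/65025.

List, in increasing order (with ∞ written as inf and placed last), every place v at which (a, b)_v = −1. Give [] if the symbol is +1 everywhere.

(a, b) ≡ (-8294, 4157276266) mod (ℚ^×)²; places V = {2, 3, 5, 7, 11, 13, 17, 19, 23, 29, 31, 37, ∞}.
(a,b)_17: α=-2, u≡8; β=-2, v≡11 (mod 17); (8|17)=+1, (11|17)=-1; sign (−1)^0·+1^-2·-1^-2 = +1.
(a,b)_23: α=0, u≡1; β=3, v≡22 (mod 23); (1|23)=+1, (22|23)=-1; sign (−1)^0·+1^3·-1^0 = +1.
(a,b)_37: α=0, u≡19; β=1, v≡7 (mod 37); (19|37)=-1, (7|37)=+1; sign (−1)^0·-1^1·+1^0 = -1.
(a,b)_31: α=0, u≡8; β=1, v≡12 (mod 31); (8|31)=+1, (12|31)=-1; sign (−1)^0·+1^1·-1^0 = +1.
(a,b)_5: α=0, u≡4; β=-2, v≡1 (mod 5); (4|5)=+1, (1|5)=+1; sign (−1)^0·+1^-2·+1^0 = +1.
(a,b)_11: α=1, u≡3; β=3, v≡1 (mod 11); (3|11)=+1, (1|11)=+1; sign (−1)^1·+1^3·+1^1 = -1.
(a,b)_29: α=3, u≡5; β=5, v≡18 (mod 29); (5|29)=+1, (18|29)=-1; sign (−1)^0·+1^5·-1^3 = -1.
(a,b)_3: α=2, u≡1; β=-2, v≡1 (mod 3); (1|3)=+1, (1|3)=+1; sign (−1)^0·+1^-2·+1^2 = +1.
(a,b)_∞: sgn(-8294)=−, sgn(4157276266)=+, so +1.
(a,b)_19: α=0, u≡7; β=1, v≡2 (mod 19); (7|19)=+1, (2|19)=-1; sign (−1)^0·+1^1·-1^0 = +1.
(a,b)_7: α=0, u≡2; β=2, v≡5 (mod 7); (2|7)=+1, (5|7)=-1; sign (−1)^0·+1^2·-1^0 = +1.
(a,b)_2: α=5, β=1; u≡5, v≡5 (mod 8); ε(u)ε(v)=0·0, αω(v)=5·1, βω(u)=1·1; sum ≡ 0  ⇒  +1.
(a,b)_13: α=-1, u≡10; β=1, v≡2 (mod 13); (10|13)=+1, (2|13)=-1; sign (−1)^0·+1^1·-1^-1 = -1.
(-8294, 4157276266 / ℚ) ramifies at {11, 13, 29, 37}: a division algebra.

[11, 13, 29, 37]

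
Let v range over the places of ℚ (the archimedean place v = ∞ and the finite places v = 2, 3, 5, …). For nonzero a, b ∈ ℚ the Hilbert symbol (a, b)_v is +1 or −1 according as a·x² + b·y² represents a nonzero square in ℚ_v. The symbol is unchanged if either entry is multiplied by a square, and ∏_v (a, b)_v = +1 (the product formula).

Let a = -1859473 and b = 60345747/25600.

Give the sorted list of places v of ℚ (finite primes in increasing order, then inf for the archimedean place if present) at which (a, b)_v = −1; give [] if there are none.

Mod squares: a ≡ -1859473, b ≡ 2387. Check v ∈ {∞, 2, 3, 5, 7, 11, 19, 31, 41, 53}.
v=∞: -1859473 < 0 and 2387 > 0  ⇒  (a,b)_∞ = +1.
v=5: a=5^0·(≡2), b=5^-2·(≡3) mod 5; (2|5)=-1, (3|5)=-1; (−1)^{0·-2·2}·(-1)^-2·(-1)^0 = +1.
v=3: a=3^0·(≡2), b=3^2·(≡2) mod 3; (2|3)=-1, (2|3)=-1; (−1)^{0·2·1}·(-1)^2·(-1)^0 = +1.
v=41: a=41^1·(≡34), b=41^0·(≡32) mod 41; (34|41)=-1, (32|41)=+1; (−1)^{1·0·20}·(-1)^0·(+1)^1 = +1.
v=7: a=7^1·(≡4), b=7^1·(≡6) mod 7; (4|7)=+1, (6|7)=-1; (−1)^{1·1·3}·(+1)^1·(-1)^1 = +1.
v=2: v_2(a)=0, v_2(b)=-10; units ≡ 7, 3 (mod 8); ε·ε+αω+βω = 1·1+0·1+-10·0 ≡ 1  ⇒  (a,b)_2 = -1.
v=19: a=19^1·(≡2), b=19^0·(≡8) mod 19; (2|19)=-1, (8|19)=-1; (−1)^{1·0·9}·(-1)^0·(-1)^1 = -1.
v=53: a=53^0·(≡32), b=53^2·(≡18) mod 53; (32|53)=-1, (18|53)=-1; (−1)^{0·2·26}·(-1)^2·(-1)^0 = +1.
v=31: a=31^1·(≡2), b=31^1·(≡22) mod 31; (2|31)=+1, (22|31)=-1; (−1)^{1·1·15}·(+1)^1·(-1)^1 = +1.
v=11: a=11^1·(≡5), b=11^1·(≡8) mod 11; (5|11)=+1, (8|11)=-1; (−1)^{1·1·5}·(+1)^1·(-1)^1 = +1.
(-1859473, 2387 / ℚ) ramifies at {2, 19}: a division algebra.

[2, 19]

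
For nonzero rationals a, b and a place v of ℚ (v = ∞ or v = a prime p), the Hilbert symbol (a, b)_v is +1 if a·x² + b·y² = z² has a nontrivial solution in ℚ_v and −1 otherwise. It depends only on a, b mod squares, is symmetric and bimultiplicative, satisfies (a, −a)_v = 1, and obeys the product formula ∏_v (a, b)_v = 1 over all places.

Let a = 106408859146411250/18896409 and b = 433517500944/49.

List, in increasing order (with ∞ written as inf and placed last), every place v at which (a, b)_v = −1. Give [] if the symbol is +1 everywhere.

[11, 19]

(a, b) ≡ (17138, 41) mod (ℚ^×)²; places V = {2, 3, 5, 7, 11, 13, 17, 19, 23, 41, ∞}.
(a,b)_17: α=2, u≡13; β=0, v≡6 (mod 17); (13|17)=+1, (6|17)=-1; sign (−1)^0·+1^0·-1^2 = +1.
(a,b)_7: α=-2, u≡4; β=-2, v≡3 (mod 7); (4|7)=+1, (3|7)=-1; sign (−1)^0·+1^-2·-1^-2 = +1.
(a,b)_41: α=3, u≡40; β=3, v≡1 (mod 41); (40|41)=+1, (1|41)=+1; sign (−1)^0·+1^3·+1^3 = +1.
(a,b)_11: α=3, u≡7; β=2, v≡2 (mod 11); (7|11)=-1, (2|11)=-1; sign (−1)^0·-1^2·-1^3 = -1.
(a,b)_23: α=-2, u≡13; β=0, v≡12 (mod 23); (13|23)=+1, (12|23)=+1; sign (−1)^0·+1^0·+1^-2 = +1.
(a,b)_19: α=1, u≡16; β=2, v≡18 (mod 19); (16|19)=+1, (18|19)=-1; sign (−1)^0·+1^2·-1^1 = -1.
(a,b)_∞: sgn(17138)=+, sgn(41)=+, so +1.
(a,b)_3: α=-6, u≡2; β=2, v≡2 (mod 3); (2|3)=-1, (2|3)=-1; sign (−1)^0·-1^2·-1^-6 = +1.
(a,b)_5: α=4, u≡2; β=0, v≡1 (mod 5); (2|5)=-1, (1|5)=+1; sign (−1)^0·-1^0·+1^4 = +1.
(a,b)_2: α=1, β=4; u≡1, v≡1 (mod 8); ε(u)ε(v)=0·0, αω(v)=1·0, βω(u)=4·0; sum ≡ 0  ⇒  +1.
(a,b)_13: α=2, u≡3; β=0, v≡6 (mod 13); (3|13)=+1, (6|13)=-1; sign (−1)^0·+1^0·-1^2 = +1.
Ram(17138, 41) = {11, 19}; no ℚ_11-point on the conic.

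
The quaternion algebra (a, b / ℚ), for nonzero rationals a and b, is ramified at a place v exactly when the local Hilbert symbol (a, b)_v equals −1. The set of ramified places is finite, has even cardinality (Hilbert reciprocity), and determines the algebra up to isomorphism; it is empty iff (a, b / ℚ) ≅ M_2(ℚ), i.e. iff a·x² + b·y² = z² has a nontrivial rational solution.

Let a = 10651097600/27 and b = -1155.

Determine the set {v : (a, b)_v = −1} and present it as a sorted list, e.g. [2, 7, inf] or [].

Mod squares: a ≡ 78, b ≡ -1155. Check v ∈ {∞, 2, 3, 5, 7, 11, 13, 23}.
v=13: a=13^1·(≡2), b=13^0·(≡2) mod 13; (2|13)=-1, (2|13)=-1; (−1)^{1·0·6}·(-1)^0·(-1)^1 = -1.
v=5: a=5^2·(≡2), b=5^1·(≡4) mod 5; (2|5)=-1, (4|5)=+1; (−1)^{2·1·2}·(-1)^1·(+1)^2 = -1.
v=7: a=7^0·(≡4), b=7^1·(≡3) mod 7; (4|7)=+1, (3|7)=-1; (−1)^{0·1·3}·(+1)^1·(-1)^0 = +1.
v=23: a=23^2·(≡4), b=23^0·(≡18) mod 23; (4|23)=+1, (18|23)=+1; (−1)^{2·0·11}·(+1)^0·(+1)^2 = +1.
v=∞: 78 > 0 and -1155 < 0  ⇒  (a,b)_∞ = +1.
v=11: a=11^2·(≡5), b=11^1·(≡5) mod 11; (5|11)=+1, (5|11)=+1; (−1)^{2·1·5}·(+1)^1·(+1)^2 = +1.
v=3: a=3^-3·(≡2), b=3^1·(≡2) mod 3; (2|3)=-1, (2|3)=-1; (−1)^{-3·1·1}·(-1)^1·(-1)^-3 = -1.
v=2: v_2(a)=9, v_2(b)=0; units ≡ 7, 5 (mod 8); ε·ε+αω+βω = 1·0+9·1+0·0 ≡ 1  ⇒  (a,b)_2 = -1.
(78, -1155 / ℚ) ramifies at {2, 3, 5, 13}: a division algebra.

[2, 3, 5, 13]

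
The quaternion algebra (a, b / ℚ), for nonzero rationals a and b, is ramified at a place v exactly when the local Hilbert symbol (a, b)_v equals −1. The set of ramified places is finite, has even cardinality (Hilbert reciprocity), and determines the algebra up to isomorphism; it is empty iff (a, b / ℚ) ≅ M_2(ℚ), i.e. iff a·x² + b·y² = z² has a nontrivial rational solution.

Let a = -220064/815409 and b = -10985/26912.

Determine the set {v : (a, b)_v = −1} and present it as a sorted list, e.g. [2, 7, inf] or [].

[13, inf]

(a, b) ≡ (-26, -130) mod (ℚ^×)²; places V = {2, 3, 5, 7, 13, 23, 29, 43, ∞}.
(a,b)_13: α=1, u≡5; β=3, v≡4 (mod 13); (5|13)=-1, (4|13)=+1; sign (−1)^0·-1^3·+1^1 = -1.
(a,b)_2: α=5, β=-5; u≡3, v≡7 (mod 8); ε(u)ε(v)=1·1, αω(v)=5·0, βω(u)=-5·1; sum ≡ 0  ⇒  +1.
(a,b)_29: α=0, u≡21; β=-2, v≡2 (mod 29); (21|29)=-1, (2|29)=-1; sign (−1)^0·-1^-2·-1^0 = +1.
(a,b)_7: α=-2, u≡1; β=0, v≡3 (mod 7); (1|7)=+1, (3|7)=-1; sign (−1)^0·+1^0·-1^-2 = +1.
(a,b)_5: α=0, u≡4; β=1, v≡4 (mod 5); (4|5)=+1, (4|5)=+1; sign (−1)^0·+1^1·+1^0 = +1.
(a,b)_43: α=-2, u≡40; β=0, v≡32 (mod 43); (40|43)=+1, (32|43)=-1; sign (−1)^0·+1^0·-1^-2 = +1.
(a,b)_∞: sgn(-26)=−, sgn(-130)=−, so -1.
(a,b)_3: α=-2, u≡1; β=0, v≡2 (mod 3); (1|3)=+1, (2|3)=-1; sign (−1)^0·+1^0·-1^-2 = +1.
(a,b)_23: α=2, u≡14; β=0, v≡16 (mod 23); (14|23)=-1, (16|23)=+1; sign (−1)^0·-1^0·+1^2 = +1.
|Ram(-26, -130)| = 2, even; anisotropic at {13, ∞}.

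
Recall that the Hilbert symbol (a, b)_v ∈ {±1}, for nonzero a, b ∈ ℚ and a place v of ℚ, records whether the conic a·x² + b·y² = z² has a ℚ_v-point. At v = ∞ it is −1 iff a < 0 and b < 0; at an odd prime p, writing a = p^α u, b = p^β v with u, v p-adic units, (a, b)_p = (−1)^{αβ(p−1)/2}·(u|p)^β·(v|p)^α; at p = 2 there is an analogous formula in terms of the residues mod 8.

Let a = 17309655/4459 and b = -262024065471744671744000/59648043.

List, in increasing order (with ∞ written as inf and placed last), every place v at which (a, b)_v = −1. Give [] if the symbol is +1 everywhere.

[11, 17]

(a, b) ≡ (5005, -2805) mod (ℚ^×)²; places V = {2, 3, 5, 7, 11, 13, 17, ∞}.
(a,b)_2: α=0, β=18; u≡5, v≡3 (mod 8); ε(u)ε(v)=0·1, αω(v)=0·1, βω(u)=18·1; sum ≡ 0  ⇒  +1.
(a,b)_7: α=-3, u≡1; β=-6, v≡4 (mod 7); (1|7)=+1, (4|7)=+1; sign (−1)^0·+1^-6·+1^-3 = +1.
(a,b)_3: α=2, u≡1; β=-1, v≡1 (mod 3); (1|3)=+1, (1|3)=+1; sign (−1)^0·+1^-1·+1^2 = +1.
(a,b)_13: α=-1, u≡5; β=-2, v≡9 (mod 13); (5|13)=-1, (9|13)=+1; sign (−1)^0·-1^-2·+1^-1 = +1.
(a,b)_17: α=2, u≡11; β=7, v≡14 (mod 17); (11|17)=-1, (14|17)=-1; sign (−1)^0·-1^7·-1^2 = -1.
(a,b)_5: α=1, u≡4; β=3, v≡1 (mod 5); (4|5)=+1, (1|5)=+1; sign (−1)^0·+1^3·+1^1 = +1.
(a,b)_11: α=3, u≡9; β=7, v≡9 (mod 11); (9|11)=+1, (9|11)=+1; sign (−1)^1·+1^7·+1^3 = -1.
(a,b)_∞: sgn(5005)=+, sgn(-2805)=−, so +1.
(5005, -2805 / ℚ) ramifies at {11, 17}: a division algebra.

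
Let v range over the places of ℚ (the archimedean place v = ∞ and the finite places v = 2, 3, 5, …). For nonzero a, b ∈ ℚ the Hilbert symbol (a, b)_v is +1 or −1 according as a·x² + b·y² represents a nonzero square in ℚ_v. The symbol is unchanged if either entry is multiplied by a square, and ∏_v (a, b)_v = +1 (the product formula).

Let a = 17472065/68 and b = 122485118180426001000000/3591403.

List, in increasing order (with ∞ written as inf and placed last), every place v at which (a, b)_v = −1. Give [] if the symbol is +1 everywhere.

Mod squares: a ≡ 1757545, b ≡ 822547. Check v ∈ {∞, 2, 3, 5, 7, 11, 13, 17, 23, 29, 31, 37, 43, 47}.
v=23: a=23^1·(≡12), b=23^2·(≡14) mod 23; (12|23)=+1, (14|23)=-1; (−1)^{1·2·11}·(+1)^2·(-1)^1 = -1.
v=43: a=43^0·(≡38), b=43^-1·(≡28) mod 43; (38|43)=+1, (28|43)=-1; (−1)^{0·-1·21}·(+1)^-1·(-1)^0 = +1.
v=3: a=3^0·(≡1), b=3^2·(≡1) mod 3; (1|3)=+1, (1|3)=+1; (−1)^{0·2·1}·(+1)^2·(+1)^0 = +1.
v=31: a=31^1·(≡11), b=31^2·(≡17) mod 31; (11|31)=-1, (17|31)=-1; (−1)^{1·2·15}·(-1)^2·(-1)^1 = -1.
v=∞: 1757545 > 0 and 822547 > 0  ⇒  (a,b)_∞ = +1.
v=13: a=13^2·(≡3), b=13^4·(≡8) mod 13; (3|13)=+1, (8|13)=-1; (−1)^{2·4·6}·(+1)^4·(-1)^2 = +1.
v=5: a=5^1·(≡1), b=5^6·(≡3) mod 5; (1|5)=+1, (3|5)=-1; (−1)^{1·6·2}·(+1)^6·(-1)^1 = -1.
v=37: a=37^0·(≡31), b=37^1·(≡6) mod 37; (31|37)=-1, (6|37)=-1; (−1)^{0·1·18}·(-1)^1·(-1)^0 = -1.
v=29: a=29^1·(≡1), b=29^0·(≡16) mod 29; (1|29)=+1, (16|29)=+1; (−1)^{1·0·14}·(+1)^0·(+1)^1 = +1.
v=47: a=47^0·(≡27), b=47^1·(≡3) mod 47; (27|47)=+1, (3|47)=+1; (−1)^{0·1·23}·(+1)^1·(+1)^0 = +1.
v=2: v_2(a)=-2, v_2(b)=6; units ≡ 1, 3 (mod 8); ε·ε+αω+βω = 0·1+-2·1+6·0 ≡ 0  ⇒  (a,b)_2 = +1.
v=11: a=11^0·(≡3), b=11^1·(≡10) mod 11; (3|11)=+1, (10|11)=-1; (−1)^{0·1·5}·(+1)^1·(-1)^0 = +1.
v=17: a=17^-1·(≡15), b=17^-4·(≡13) mod 17; (15|17)=+1, (13|17)=+1; (−1)^{-1·-4·8}·(+1)^-4·(+1)^-1 = +1.
v=7: a=7^0·(≡6), b=7^2·(≡6) mod 7; (6|7)=-1, (6|7)=-1; (−1)^{0·2·3}·(-1)^2·(-1)^0 = +1.
Ram(1757545, 822547) = {5, 23, 31, 37}; no ℚ_5-point on the conic.

[5, 23, 31, 37]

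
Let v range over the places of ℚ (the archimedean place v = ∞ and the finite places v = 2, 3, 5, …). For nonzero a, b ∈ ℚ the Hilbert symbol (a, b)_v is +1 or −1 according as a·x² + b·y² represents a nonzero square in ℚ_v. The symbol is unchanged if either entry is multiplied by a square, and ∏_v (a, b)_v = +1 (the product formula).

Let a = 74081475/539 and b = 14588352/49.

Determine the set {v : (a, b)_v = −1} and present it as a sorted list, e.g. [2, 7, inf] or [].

[31, 43]

(a, b) ≡ (3621761, 25327) mod (ℚ^×)²; places V = {2, 3, 5, 7, 11, 13, 19, 31, 43, ∞}.
(a,b)_3: α=2, u≡2; β=2, v≡1 (mod 3); (2|3)=-1, (1|3)=+1; sign (−1)^0·-1^2·+1^2 = +1.
(a,b)_5: α=2, u≡1; β=0, v≡3 (mod 5); (1|5)=+1, (3|5)=-1; sign (−1)^0·+1^0·-1^2 = +1.
(a,b)_7: α=-2, u≡5; β=-2, v≡2 (mod 7); (5|7)=-1, (2|7)=+1; sign (−1)^0·-1^-2·+1^-2 = +1.
(a,b)_19: α=1, u≡5; β=1, v≡12 (mod 19); (5|19)=+1, (12|19)=-1; sign (−1)^1·+1^1·-1^1 = +1.
(a,b)_31: α=1, u≡23; β=1, v≡11 (mod 31); (23|31)=-1, (11|31)=-1; sign (−1)^1·-1^1·-1^1 = -1.
(a,b)_13: α=1, u≡2; β=0, v≡9 (mod 13); (2|13)=-1, (9|13)=+1; sign (−1)^0·-1^0·+1^1 = +1.
(a,b)_43: α=1, u≡20; β=1, v≡42 (mod 43); (20|43)=-1, (42|43)=-1; sign (−1)^1·-1^1·-1^1 = -1.
(a,b)_11: α=-1, u≡10; β=0, v≡4 (mod 11); (10|11)=-1, (4|11)=+1; sign (−1)^0·-1^0·+1^-1 = +1.
(a,b)_∞: sgn(3621761)=+, sgn(25327)=+, so +1.
(a,b)_2: α=0, β=6; u≡1, v≡7 (mod 8); ε(u)ε(v)=0·1, αω(v)=0·0, βω(u)=6·0; sum ≡ 0  ⇒  +1.
Ram(3621761, 25327) = {31, 43}; no ℚ_31-point on the conic.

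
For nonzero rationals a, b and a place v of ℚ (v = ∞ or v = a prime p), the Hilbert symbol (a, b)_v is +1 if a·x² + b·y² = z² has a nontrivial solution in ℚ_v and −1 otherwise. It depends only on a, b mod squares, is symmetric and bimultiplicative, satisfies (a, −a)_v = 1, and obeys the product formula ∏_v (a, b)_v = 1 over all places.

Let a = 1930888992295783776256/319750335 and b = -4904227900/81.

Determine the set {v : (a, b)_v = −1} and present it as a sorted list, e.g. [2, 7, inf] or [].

Mod squares: a ≡ 15, b ≡ -290191. Check v ∈ {∞, 2, 3, 5, 7, 11, 13, 19, 23, 31, 37}.
v=7: a=7^2·(≡2), b=7^0·(≡4) mod 7; (2|7)=+1, (4|7)=+1; (−1)^{2·0·3}·(+1)^0·(+1)^2 = +1.
v=∞: 15 > 0 and -290191 < 0  ⇒  (a,b)_∞ = +1.
v=2: v_2(a)=14, v_2(b)=2; units ≡ 7, 1 (mod 8); ε·ε+αω+βω = 1·0+14·0+2·0 ≡ 0  ⇒  (a,b)_2 = +1.
v=23: a=23^2·(≡11), b=23^1·(≡15) mod 23; (11|23)=-1, (15|23)=-1; (−1)^{2·1·11}·(-1)^1·(-1)^2 = -1.
v=3: a=3^-11·(≡2), b=3^-4·(≡2) mod 3; (2|3)=-1, (2|3)=-1; (−1)^{-11·-4·1}·(-1)^-4·(-1)^-11 = -1.
v=19: a=19^-2·(≡10), b=19^0·(≡8) mod 19; (10|19)=-1, (8|19)=-1; (−1)^{-2·0·9}·(-1)^0·(-1)^-2 = +1.
v=13: a=13^4·(≡8), b=13^2·(≡11) mod 13; (8|13)=-1, (11|13)=-1; (−1)^{4·2·6}·(-1)^2·(-1)^4 = +1.
v=11: a=11^2·(≡1), b=11^1·(≡8) mod 11; (1|11)=+1, (8|11)=-1; (−1)^{2·1·5}·(+1)^1·(-1)^2 = +1.
v=31: a=31^2·(≡17), b=31^1·(≡28) mod 31; (17|31)=-1, (28|31)=+1; (−1)^{2·1·15}·(-1)^1·(+1)^2 = -1.
v=37: a=37^2·(≡22), b=37^1·(≡4) mod 37; (22|37)=-1, (4|37)=+1; (−1)^{2·1·18}·(-1)^1·(+1)^2 = -1.
v=5: a=5^-1·(≡3), b=5^2·(≡4) mod 5; (3|5)=-1, (4|5)=+1; (−1)^{-1·2·2}·(-1)^2·(+1)^-1 = +1.
(15, -290191 / ℚ) ramifies at {3, 23, 31, 37}: a division algebra.

[3, 23, 31, 37]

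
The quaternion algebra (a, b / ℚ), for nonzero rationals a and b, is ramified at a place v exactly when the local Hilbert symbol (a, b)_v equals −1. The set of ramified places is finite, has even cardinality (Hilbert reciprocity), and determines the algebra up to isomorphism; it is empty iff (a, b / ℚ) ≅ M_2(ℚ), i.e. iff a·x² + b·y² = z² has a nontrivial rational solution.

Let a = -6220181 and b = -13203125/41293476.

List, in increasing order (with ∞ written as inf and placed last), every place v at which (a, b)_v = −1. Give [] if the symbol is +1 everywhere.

[2, 11, 17, 31, 37, inf]

Mod squares: a ≡ -6220181, b ≡ -5. Check v ∈ {∞, 2, 3, 5, 7, 11, 13, 17, 29, 31, 37}.
v=31: a=31^1·(≡12), b=31^0·(≡11) mod 31; (12|31)=-1, (11|31)=-1; (−1)^{1·0·15}·(-1)^0·(-1)^1 = -1.
v=2: v_2(a)=0, v_2(b)=-2; units ≡ 3, 3 (mod 8); ε·ε+αω+βω = 1·1+0·1+-2·1 ≡ 1  ⇒  (a,b)_2 = -1.
v=5: a=5^0·(≡4), b=5^7·(≡1) mod 5; (4|5)=+1, (1|5)=+1; (−1)^{0·7·2}·(+1)^7·(+1)^0 = +1.
v=37: a=37^1·(≡15), b=37^0·(≡2) mod 37; (15|37)=-1, (2|37)=-1; (−1)^{1·0·18}·(-1)^0·(-1)^1 = -1.
v=∞: -6220181 < 0 and -5 < 0  ⇒  (a,b)_∞ = -1.
v=29: a=29^1·(≡24), b=29^0·(≡5) mod 29; (24|29)=+1, (5|29)=+1; (−1)^{1·0·14}·(+1)^0·(+1)^1 = +1.
v=13: a=13^0·(≡7), b=13^2·(≡6) mod 13; (7|13)=-1, (6|13)=-1; (−1)^{0·2·6}·(-1)^2·(-1)^0 = +1.
v=7: a=7^0·(≡5), b=7^-2·(≡2) mod 7; (5|7)=-1, (2|7)=+1; (−1)^{0·-2·3}·(-1)^-2·(+1)^0 = +1.
v=3: a=3^0·(≡1), b=3^-6·(≡1) mod 3; (1|3)=+1, (1|3)=+1; (−1)^{0·-6·1}·(+1)^-6·(+1)^0 = +1.
v=11: a=11^1·(≡6), b=11^0·(≡8) mod 11; (6|11)=-1, (8|11)=-1; (−1)^{1·0·5}·(-1)^0·(-1)^1 = -1.
v=17: a=17^1·(≡15), b=17^-2·(≡7) mod 17; (15|17)=+1, (7|17)=-1; (−1)^{1·-2·8}·(+1)^-2·(-1)^1 = -1.
|Ram(-6220181, -5)| = 6, even; anisotropic at {2, 11, 17, 31, 37, ∞}.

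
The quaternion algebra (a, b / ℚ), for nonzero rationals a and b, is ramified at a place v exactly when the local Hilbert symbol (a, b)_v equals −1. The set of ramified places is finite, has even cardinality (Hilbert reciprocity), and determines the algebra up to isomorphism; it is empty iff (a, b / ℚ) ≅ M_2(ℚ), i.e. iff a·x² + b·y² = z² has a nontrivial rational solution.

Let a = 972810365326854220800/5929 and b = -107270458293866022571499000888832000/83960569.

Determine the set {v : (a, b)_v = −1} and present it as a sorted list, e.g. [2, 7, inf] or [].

(a, b) ≡ (13547, -310155) mod (ℚ^×)²; places V = {2, 3, 5, 7, 11, 17, 19, 23, 29, 31, ∞}.
(a,b)_29: α=2, u≡24; β=3, v≡23 (mod 29); (24|29)=+1, (23|29)=+1; sign (−1)^0·+1^3·+1^2 = +1.
(a,b)_23: α=3, u≡11; β=5, v≡16 (mod 23); (11|23)=-1, (16|23)=+1; sign (−1)^1·-1^5·+1^3 = +1.
(a,b)_3: α=8, u≡2; β=17, v≡1 (mod 3); (2|3)=-1, (1|3)=+1; sign (−1)^0·-1^17·+1^8 = -1.
(a,b)_19: α=1, u≡12; β=2, v≡5 (mod 19); (12|19)=-1, (5|19)=+1; sign (−1)^0·-1^2·+1^1 = +1.
(a,b)_7: α=-2, u≡2; β=-4, v≡2 (mod 7); (2|7)=+1, (2|7)=+1; sign (−1)^0·+1^-4·+1^-2 = +1.
(a,b)_∞: sgn(13547)=+, sgn(-310155)=−, so +1.
(a,b)_5: α=2, u≡3; β=3, v≡1 (mod 5); (3|5)=-1, (1|5)=+1; sign (−1)^0·-1^3·+1^2 = -1.
(a,b)_2: α=10, β=12; u≡3, v≡5 (mod 8); ε(u)ε(v)=1·0, αω(v)=10·1, βω(u)=12·1; sum ≡ 0  ⇒  +1.
(a,b)_17: α=0, u≡8; β=-2, v≡3 (mod 17); (8|17)=+1, (3|17)=-1; sign (−1)^0·+1^-2·-1^0 = +1.
(a,b)_11: α=-2, u≡8; β=-2, v≡9 (mod 11); (8|11)=-1, (9|11)=+1; sign (−1)^0·-1^-2·+1^-2 = +1.
(a,b)_31: α=3, u≡12; β=5, v≡4 (mod 31); (12|31)=-1, (4|31)=+1; sign (−1)^1·-1^5·+1^3 = +1.
(13547, -310155 / ℚ) ramifies at {3, 5}: a division algebra.

[3, 5]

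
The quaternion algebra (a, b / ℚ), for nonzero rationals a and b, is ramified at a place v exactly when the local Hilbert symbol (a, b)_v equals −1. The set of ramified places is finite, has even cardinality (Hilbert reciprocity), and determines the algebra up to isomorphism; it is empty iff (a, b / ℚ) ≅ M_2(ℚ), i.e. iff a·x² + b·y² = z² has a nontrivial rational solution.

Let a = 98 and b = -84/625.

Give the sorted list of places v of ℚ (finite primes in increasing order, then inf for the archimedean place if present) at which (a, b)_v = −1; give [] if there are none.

Mod squares: a ≡ 2, b ≡ -21. Check v ∈ {∞, 2, 3, 5, 7}.
v=∞: 2 > 0 and -21 < 0  ⇒  (a,b)_∞ = +1.
v=7: a=7^2·(≡2), b=7^1·(≡1) mod 7; (2|7)=+1, (1|7)=+1; (−1)^{2·1·3}·(+1)^1·(+1)^2 = +1.
v=3: a=3^0·(≡2), b=3^1·(≡2) mod 3; (2|3)=-1, (2|3)=-1; (−1)^{0·1·1}·(-1)^1·(-1)^0 = -1.
v=2: v_2(a)=1, v_2(b)=2; units ≡ 1, 3 (mod 8); ε·ε+αω+βω = 0·1+1·1+2·0 ≡ 1  ⇒  (a,b)_2 = -1.
v=5: a=5^0·(≡3), b=5^-4·(≡1) mod 5; (3|5)=-1, (1|5)=+1; (−1)^{0·-4·2}·(-1)^-4·(+1)^0 = +1.
(2, -21 / ℚ) ramifies at {2, 3}: a division algebra.

[2, 3]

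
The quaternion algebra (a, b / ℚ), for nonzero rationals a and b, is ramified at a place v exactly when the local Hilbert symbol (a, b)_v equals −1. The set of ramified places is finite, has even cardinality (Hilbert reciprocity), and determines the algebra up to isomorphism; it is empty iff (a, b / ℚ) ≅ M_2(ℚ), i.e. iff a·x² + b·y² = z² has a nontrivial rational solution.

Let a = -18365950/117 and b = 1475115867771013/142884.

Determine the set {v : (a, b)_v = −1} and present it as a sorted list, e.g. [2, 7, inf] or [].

Mod squares: a ≡ -33046, b ≡ 13. Check v ∈ {∞, 2, 3, 5, 7, 13, 17, 29, 31, 41}.
v=17: a=17^2·(≡2), b=17^4·(≡2) mod 17; (2|17)=+1, (2|17)=+1; (−1)^{2·4·8}·(+1)^4·(+1)^2 = +1.
v=13: a=13^-1·(≡11), b=13^1·(≡1) mod 13; (11|13)=-1, (1|13)=+1; (−1)^{-1·1·6}·(-1)^1·(+1)^-1 = -1.
v=5: a=5^2·(≡1), b=5^0·(≡2) mod 5; (1|5)=+1, (2|5)=-1; (−1)^{2·0·2}·(+1)^0·(-1)^2 = +1.
v=41: a=41^1·(≡11), b=41^2·(≡24) mod 41; (11|41)=-1, (24|41)=-1; (−1)^{1·2·20}·(-1)^2·(-1)^1 = -1.
v=29: a=29^0·(≡11), b=29^2·(≡6) mod 29; (11|29)=-1, (6|29)=+1; (−1)^{0·2·14}·(-1)^2·(+1)^0 = +1.
v=7: a=7^0·(≡4), b=7^-2·(≡5) mod 7; (4|7)=+1, (5|7)=-1; (−1)^{0·-2·3}·(+1)^-2·(-1)^0 = +1.
v=31: a=31^1·(≡19), b=31^2·(≡26) mod 31; (19|31)=+1, (26|31)=-1; (−1)^{1·2·15}·(+1)^2·(-1)^1 = -1.
v=2: v_2(a)=1, v_2(b)=-2; units ≡ 5, 5 (mod 8); ε·ε+αω+βω = 0·0+1·1+-2·1 ≡ 1  ⇒  (a,b)_2 = -1.
v=3: a=3^-2·(≡2), b=3^-6·(≡1) mod 3; (2|3)=-1, (1|3)=+1; (−1)^{-2·-6·1}·(-1)^-6·(+1)^-2 = +1.
v=∞: -33046 < 0 and 13 > 0  ⇒  (a,b)_∞ = +1.
|Ram(-33046, 13)| = 4, even; anisotropic at {2, 13, 31, 41}.

[2, 13, 31, 41]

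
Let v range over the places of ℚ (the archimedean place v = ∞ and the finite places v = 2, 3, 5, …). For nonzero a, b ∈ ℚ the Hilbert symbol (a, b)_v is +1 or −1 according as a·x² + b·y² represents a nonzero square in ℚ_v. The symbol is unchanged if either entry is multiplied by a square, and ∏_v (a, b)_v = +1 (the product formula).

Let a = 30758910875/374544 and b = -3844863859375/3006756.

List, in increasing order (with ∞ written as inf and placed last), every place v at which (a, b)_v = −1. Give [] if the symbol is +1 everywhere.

Mod squares: a ≡ 35, b ≡ -7. Check v ∈ {∞, 2, 3, 5, 7, 11, 17}.
v=2: v_2(a)=-4, v_2(b)=-2; units ≡ 3, 1 (mod 8); ε·ε+αω+βω = 1·0+-4·0+-2·1 ≡ 0  ⇒  (a,b)_2 = +1.
v=7: a=7^5·(≡5), b=7^5·(≡6) mod 7; (5|7)=-1, (6|7)=-1; (−1)^{5·5·3}·(-1)^5·(-1)^5 = -1.
v=11: a=11^4·(≡8), b=11^4·(≡1) mod 11; (8|11)=-1, (1|11)=+1; (−1)^{4·4·5}·(-1)^4·(+1)^4 = +1.
v=17: a=17^-2·(≡15), b=17^-4·(≡7) mod 17; (15|17)=+1, (7|17)=-1; (−1)^{-2·-4·8}·(+1)^-4·(-1)^-2 = +1.
v=5: a=5^3·(≡3), b=5^6·(≡3) mod 5; (3|5)=-1, (3|5)=-1; (−1)^{3·6·2}·(-1)^6·(-1)^3 = -1.
v=∞: 35 > 0 and -7 < 0  ⇒  (a,b)_∞ = +1.
v=3: a=3^-4·(≡2), b=3^-2·(≡2) mod 3; (2|3)=-1, (2|3)=-1; (−1)^{-4·-2·1}·(-1)^-2·(-1)^-4 = +1.
Ram(35, -7) = {5, 7}; no ℚ_5-point on the conic.

[5, 7]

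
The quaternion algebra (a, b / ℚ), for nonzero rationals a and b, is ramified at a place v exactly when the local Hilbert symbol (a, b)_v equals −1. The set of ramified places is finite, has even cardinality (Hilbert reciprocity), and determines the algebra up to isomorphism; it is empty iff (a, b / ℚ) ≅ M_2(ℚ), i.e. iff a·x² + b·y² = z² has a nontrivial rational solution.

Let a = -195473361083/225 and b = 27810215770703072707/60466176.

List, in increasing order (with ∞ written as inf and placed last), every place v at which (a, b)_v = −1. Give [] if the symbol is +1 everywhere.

(a, b) ≡ (-203, 4147) mod (ℚ^×)²; places V = {2, 3, 5, 7, 11, 13, 29, 31, ∞}.
(a,b)_29: α=1, u≡1; β=3, v≡27 (mod 29); (1|29)=+1, (27|29)=-1; sign (−1)^0·+1^3·-1^1 = -1.
(a,b)_11: α=2, u≡8; β=3, v≡9 (mod 11); (8|11)=-1, (9|11)=+1; sign (−1)^0·-1^3·+1^2 = -1.
(a,b)_13: α=2, u≡2; β=5, v≡5 (mod 13); (2|13)=-1, (5|13)=-1; sign (−1)^0·-1^5·-1^2 = -1.
(a,b)_31: α=2, u≡10; β=2, v≡24 (mod 31); (10|31)=+1, (24|31)=-1; sign (−1)^0·+1^2·-1^2 = +1.
(a,b)_5: α=-2, u≡3; β=0, v≡2 (mod 5); (3|5)=-1, (2|5)=-1; sign (−1)^0·-1^0·-1^-2 = +1.
(a,b)_7: α=3, u≡3; β=4, v≡5 (mod 7); (3|7)=-1, (5|7)=-1; sign (−1)^0·-1^4·-1^3 = -1.
(a,b)_3: α=-2, u≡1; β=-10, v≡1 (mod 3); (1|3)=+1, (1|3)=+1; sign (−1)^0·+1^-10·+1^-2 = +1.
(a,b)_2: α=0, β=-10; u≡5, v≡3 (mod 8); ε(u)ε(v)=0·1, αω(v)=0·1, βω(u)=-10·1; sum ≡ 0  ⇒  +1.
(a,b)_∞: sgn(-203)=−, sgn(4147)=+, so +1.
Ram(-203, 4147) = {7, 11, 13, 29}; no ℚ_7-point on the conic.

[7, 11, 13, 29]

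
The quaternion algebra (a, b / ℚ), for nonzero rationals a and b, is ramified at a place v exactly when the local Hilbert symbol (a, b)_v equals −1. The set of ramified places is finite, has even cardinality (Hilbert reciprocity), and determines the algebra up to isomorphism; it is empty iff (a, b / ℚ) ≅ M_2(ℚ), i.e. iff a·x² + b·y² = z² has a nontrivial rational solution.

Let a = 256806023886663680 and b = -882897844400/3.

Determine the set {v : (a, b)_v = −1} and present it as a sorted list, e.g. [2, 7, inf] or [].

(a, b) ≡ (95, -897) mod (ℚ^×)²; places V = {2, 3, 5, 11, 13, 19, 23, ∞}.
(a,b)_19: α=3, u≡16; β=2, v≡2 (mod 19); (16|19)=+1, (2|19)=-1; sign (−1)^0·+1^2·-1^3 = -1.
(a,b)_23: α=2, u≡18; β=1, v≡17 (mod 23); (18|23)=+1, (17|23)=-1; sign (−1)^0·+1^1·-1^2 = +1.
(a,b)_2: α=12, β=4; u≡7, v≡7 (mod 8); ε(u)ε(v)=1·1, αω(v)=12·0, βω(u)=4·0; sum ≡ 1  ⇒  -1.
(a,b)_13: α=4, u≡10; β=3, v≡10 (mod 13); (10|13)=+1, (10|13)=+1; sign (−1)^0·+1^3·+1^4 = +1.
(a,b)_3: α=0, u≡2; β=-1, v≡1 (mod 3); (2|3)=-1, (1|3)=+1; sign (−1)^0·-1^-1·+1^0 = -1.
(a,b)_∞: sgn(95)=+, sgn(-897)=−, so +1.
(a,b)_11: α=2, u≡6; β=2, v≡3 (mod 11); (6|11)=-1, (3|11)=+1; sign (−1)^0·-1^2·+1^2 = +1.
(a,b)_5: α=1, u≡1; β=2, v≡3 (mod 5); (1|5)=+1, (3|5)=-1; sign (−1)^0·+1^2·-1^1 = -1.
Ram(95, -897) = {2, 3, 5, 19}; no ℚ_2-point on the conic.

[2, 3, 5, 19]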